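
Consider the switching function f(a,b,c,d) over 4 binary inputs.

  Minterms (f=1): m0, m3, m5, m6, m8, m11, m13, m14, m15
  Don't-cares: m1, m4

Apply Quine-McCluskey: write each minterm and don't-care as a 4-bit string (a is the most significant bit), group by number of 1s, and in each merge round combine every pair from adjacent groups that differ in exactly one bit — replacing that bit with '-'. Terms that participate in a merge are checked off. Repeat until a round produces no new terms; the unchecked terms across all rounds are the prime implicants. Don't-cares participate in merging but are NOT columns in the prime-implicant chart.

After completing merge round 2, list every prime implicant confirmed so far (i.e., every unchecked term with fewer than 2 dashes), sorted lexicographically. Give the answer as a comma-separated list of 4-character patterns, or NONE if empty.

-000, -011, -101, -110, 00-1, 01-0, 1-11, 11-1, 111-

size-2^0 implicants → 0000(✓)  0001(✓)  0011(✓)  0100(✓)  0101(✓)  0110(✓)  1000(✓)  1011(✓)  1101(✓)  1110(✓)  1111(✓)
size-2^1 implicants → -000  -011  -101  -110  0-00(✓)  0-01(✓)  00-1  000-(✓)  01-0  010-(✓)  1-11  11-1  111-
size-2^2 implicants → 0-0-
Unchecked terms (primes): -000, -011, -101, -110, 0-0-, 00-1, 01-0, 1-11, 11-1, 111-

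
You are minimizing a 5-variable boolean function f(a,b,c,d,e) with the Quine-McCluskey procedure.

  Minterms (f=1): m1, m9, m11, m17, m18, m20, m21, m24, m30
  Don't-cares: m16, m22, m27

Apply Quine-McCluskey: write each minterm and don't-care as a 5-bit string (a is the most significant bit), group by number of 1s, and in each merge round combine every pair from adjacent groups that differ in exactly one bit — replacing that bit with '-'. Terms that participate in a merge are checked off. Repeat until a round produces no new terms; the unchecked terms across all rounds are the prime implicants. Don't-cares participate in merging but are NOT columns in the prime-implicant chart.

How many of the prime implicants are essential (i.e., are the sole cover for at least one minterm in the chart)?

4

Round 0: 00001✓ 01001✓ 01011✓ 10000✓ 10001✓ 10010✓ 10100✓ 10101✓ 10110✓ 11000✓ 11011✓ 11110✓
Round 1: -0001 -1011 0-001 010-1 1-000 1-110 10-00✓ 10-01✓ 10-10✓ 100-0✓ 1000-✓ 101-0✓ 1010-✓
Round 2: 10--0 10-0-
PIs = {-0001, -1011, 0-001, 010-1, 1-000, 1-110, 10--0, 10-0-}
Coverage chart:
  m1: -0001,0-001
  m9: 0-001,010-1
  m11: -1011,010-1
  m17: -0001,10-0-
  m18: 10--0 ←essential
  m20: 10--0,10-0-
  m21: 10-0- ←essential
  m24: 1-000 ←essential
  m30: 1-110 ←essential
Essential: 1-000, 1-110, 10--0, 10-0-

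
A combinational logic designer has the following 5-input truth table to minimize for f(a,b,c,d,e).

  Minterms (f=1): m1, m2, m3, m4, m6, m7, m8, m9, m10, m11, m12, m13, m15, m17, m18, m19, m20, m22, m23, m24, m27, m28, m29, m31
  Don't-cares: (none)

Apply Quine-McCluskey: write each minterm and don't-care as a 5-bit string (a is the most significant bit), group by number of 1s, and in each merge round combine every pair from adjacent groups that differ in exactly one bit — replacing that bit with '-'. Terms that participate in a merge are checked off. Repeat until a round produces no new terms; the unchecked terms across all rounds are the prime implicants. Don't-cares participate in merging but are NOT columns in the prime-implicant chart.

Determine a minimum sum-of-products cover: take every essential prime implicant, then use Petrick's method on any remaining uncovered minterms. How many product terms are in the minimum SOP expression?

7

[col 0] 00001*, 00010*, 00011*, 00100*, 00110*, 00111*, 01000*, 01001*, 01010*, 01011*, 01100*, 01101*, 01111*, 10001*, 10010*, 10011*, 10100*, 10110*, 10111*, 11000*, 11011*, 11100*, 11101*, 11111*
[col 1] -0001*, -0010*, -0011*, -0100*, -0110*, -0111*, -1000*, -1011*, -1100*, -1101*, -1111*, 0-001*, 0-010*, 0-011*, 0-100*, 0-111*, 00-10*, 00-11*, 000-1*, 0001-*, 001-0*, 0011-*, 01-00*, 01-01*, 01-11*, 010-0*, 010-1*, 0100-*, 0101-*, 011-1*, 0110-*, 1-011*, 1-100*, 1-111*, 10-10*, 10-11*, 100-1*, 1001-*, 101-0*, 1011-*, 11-00*, 11-11*, 111-1*, 1110-*
[col 2] --011*, --100, --111*, -0-10*, -0-11*, -00-1, -001-*, -01-0, -011-*, -1-00, -1-11*, -11-1, -110-, 0--11*, 0-0-1, 0-01-, 00-1-*, 01--1, 01-0-, 010--, 1--11*, 10-1-*
[col 3] ---11, -0-1-
Prime implicants: ---11, --100, -0-1-, -00-1, -01-0, -1-00, -11-1, -110-, 0-0-1, 0-01-, 01--1, 01-0-, 010--
PI chart (minterm → PIs covering it):
  1 | -00-1,0-0-1
  2 | -0-1-,0-01-
  3 | ---11,-0-1-,-00-1,0-0-1,0-01-
  4 | --100,-01-0
  6 | -0-1-,-01-0
  7 | ---11,-0-1-
  8 | -1-00,01-0-,010--
  9 | 0-0-1,01--1,01-0-,010--
  10 | 0-01-,010--
  11 | ---11,0-0-1,0-01-,01--1,010--
  12 | --100,-1-00,-110-,01-0-
  13 | -11-1,-110-,01--1,01-0-
  15 | ---11,-11-1,01--1
  17 | -00-1  (sole → essential)
  18 | -0-1-  (sole → essential)
  19 | ---11,-0-1-,-00-1
  20 | --100,-01-0
  22 | -0-1-,-01-0
  23 | ---11,-0-1-
  24 | -1-00  (sole → essential)
  27 | ---11  (sole → essential)
  28 | --100,-1-00,-110-
  29 | -11-1,-110-
  31 | ---11,-11-1
Essential prime implicants: ---11, -0-1-, -00-1, -1-00
Petrick residual → --100, -11-1, 010--
Minimum SOP uses 7 PIs: de + cd'e' + b'd + b'c'e + bd'e' + bce + a'bc'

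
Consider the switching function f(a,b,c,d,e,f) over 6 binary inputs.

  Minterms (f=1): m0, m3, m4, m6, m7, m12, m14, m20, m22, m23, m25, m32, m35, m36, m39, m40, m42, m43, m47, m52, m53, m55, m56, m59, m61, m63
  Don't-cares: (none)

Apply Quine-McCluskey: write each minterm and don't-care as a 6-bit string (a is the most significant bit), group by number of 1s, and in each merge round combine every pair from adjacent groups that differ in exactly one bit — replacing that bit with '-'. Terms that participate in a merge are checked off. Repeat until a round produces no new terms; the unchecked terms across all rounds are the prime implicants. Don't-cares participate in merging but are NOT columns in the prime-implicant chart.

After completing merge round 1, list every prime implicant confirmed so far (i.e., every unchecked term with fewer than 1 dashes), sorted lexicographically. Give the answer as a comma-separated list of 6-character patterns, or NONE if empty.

Round 0: 000000✓ 000011✓ 000100✓ 000110✓ 000111✓ 001100✓ 001110✓ 010100✓ 010110✓ 010111✓ 011001 100000✓ 100011✓ 100100✓ 100111✓ 101000✓ 101010✓ 101011✓ 101111✓ 110100✓ 110101✓ 110111✓ 111000✓ 111011✓ 111101✓ 111111✓
Round 1: -00000✓ -00011✓ -00100✓ -00111✓ -10100✓ -10111✓ 0-0100✓ 0-0110✓ 0-0111✓ 00-100✓ 00-110✓ 000-00✓ 000-11✓ 0001-0✓ 00011-✓ 0011-0✓ 0101-0✓ 01011-✓ 1-0100✓ 1-0111✓ 1-1000 1-1011✓ 1-1111✓ 10-000 10-011✓ 10-111✓ 100-00✓ 100-11✓ 101-11✓ 1010-0 10101- 11-101✓ 11-111✓ 1101-1✓ 11010- 111-11✓ 1111-1✓
Round 2: --0100 --0111 -00-00 -00-11 0-01-0 0-011- 00-1-0 1--111 1-1-11 10--11 11-1-1
PIs = {--0100, --0111, -00-00, -00-11, 0-01-0, 0-011-, 00-1-0, 011001, 1--111, 1-1-11, 1-1000, 10--11, 10-000, 1010-0, 10101-, 11-1-1, 11010-}

011001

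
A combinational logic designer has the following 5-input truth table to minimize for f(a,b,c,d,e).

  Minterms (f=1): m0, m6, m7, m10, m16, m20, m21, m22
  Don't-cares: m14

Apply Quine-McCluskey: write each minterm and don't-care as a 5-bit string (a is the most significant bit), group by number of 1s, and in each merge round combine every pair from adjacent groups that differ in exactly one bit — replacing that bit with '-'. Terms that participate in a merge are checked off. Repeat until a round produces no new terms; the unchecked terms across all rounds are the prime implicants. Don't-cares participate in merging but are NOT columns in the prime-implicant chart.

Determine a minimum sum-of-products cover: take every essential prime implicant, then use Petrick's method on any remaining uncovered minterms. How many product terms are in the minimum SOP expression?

5

size-2^0 implicants → 00000(✓)  00110(✓)  00111(✓)  01010(✓)  01110(✓)  10000(✓)  10100(✓)  10101(✓)  10110(✓)
size-2^1 implicants → -0000  -0110  0-110  0011-  01-10  10-00  101-0  1010-
Unchecked terms (primes): -0000, -0110, 0-110, 0011-, 01-10, 10-00, 101-0, 1010-
Minterm coverage:
  m0 ⊆ -0000 [E]
  m6 ⊆ -0110,0-110,0011-
  m7 ⊆ 0011- [E]
  m10 ⊆ 01-10 [E]
  m16 ⊆ -0000,10-00
  m20 ⊆ 10-00,101-0,1010-
  m21 ⊆ 1010- [E]
  m22 ⊆ -0110,101-0
E = {-0000, 0011-, 01-10, 1010-}
Petrick residual → -0110
Cover = b'c'd'e' + b'cde' + a'b'cd + a'bde' + ab'cd'  |cover|=5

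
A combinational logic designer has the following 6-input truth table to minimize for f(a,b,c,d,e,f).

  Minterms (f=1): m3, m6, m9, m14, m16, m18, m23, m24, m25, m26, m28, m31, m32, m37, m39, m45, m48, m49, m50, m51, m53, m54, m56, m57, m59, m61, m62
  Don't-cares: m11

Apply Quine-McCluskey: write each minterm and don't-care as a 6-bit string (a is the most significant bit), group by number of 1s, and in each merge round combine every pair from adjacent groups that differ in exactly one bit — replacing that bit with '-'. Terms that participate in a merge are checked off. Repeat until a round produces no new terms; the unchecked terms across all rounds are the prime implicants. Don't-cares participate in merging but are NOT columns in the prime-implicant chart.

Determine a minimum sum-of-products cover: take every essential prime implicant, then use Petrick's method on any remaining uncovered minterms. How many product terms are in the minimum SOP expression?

13

[col 0] 000011*, 000110*, 001001*, 001011*, 001110*, 010000*, 010010*, 010111*, 011000*, 011001*, 011010*, 011100*, 011111*, 100000*, 100101*, 100111*, 101101*, 110000*, 110001*, 110010*, 110011*, 110101*, 110110*, 111000*, 111001*, 111011*, 111101*, 111110*
[col 1] -10000*, -10010*, -11000*, -11001*, 0-1001, 00-011, 00-110, 0010-1, 01-000*, 01-010*, 01-111, 0100-0*, 011-00, 0110-0*, 01100-*, 1-0000, 1-0101*, 1-1101*, 10-101*, 1001-1, 11-000*, 11-001*, 11-011*, 11-101*, 11-110, 110-01*, 110-10, 1100-0*, 1100-1*, 11000-*, 11001-*, 111-01*, 1110-1*, 11100-*
[col 2] -1-000, -100-0, -1100-, 01-0-0, 1--101, 11--01, 11-0-1, 11-00-, 1100--
Prime implicants: -1-000, -100-0, -1100-, 0-1001, 00-011, 00-110, 0010-1, 01-0-0, 01-111, 011-00, 1--101, 1-0000, 1001-1, 11--01, 11-0-1, 11-00-, 11-110, 110-10, 1100--
PI chart (minterm → PIs covering it):
  3 | 00-011  (sole → essential)
  6 | 00-110  (sole → essential)
  9 | 0-1001,0010-1
  14 | 00-110  (sole → essential)
  16 | -1-000,-100-0,01-0-0
  18 | -100-0,01-0-0
  23 | 01-111  (sole → essential)
  24 | -1-000,-1100-,01-0-0,011-00
  25 | -1100-,0-1001
  26 | 01-0-0  (sole → essential)
  28 | 011-00  (sole → essential)
  31 | 01-111  (sole → essential)
  32 | 1-0000  (sole → essential)
  37 | 1--101,1001-1
  39 | 1001-1  (sole → essential)
  45 | 1--101  (sole → essential)
  48 | -1-000,-100-0,1-0000,11-00-,1100--
  49 | 11--01,11-0-1,11-00-,1100--
  50 | -100-0,110-10,1100--
  51 | 11-0-1,1100--
  53 | 1--101,11--01
  54 | 11-110,110-10
  56 | -1-000,-1100-,11-00-
  57 | -1100-,11--01,11-0-1,11-00-
  59 | 11-0-1  (sole → essential)
  61 | 1--101,11--01
  62 | 11-110  (sole → essential)
Essential prime implicants: 00-011, 00-110, 01-0-0, 01-111, 011-00, 1--101, 1-0000, 1001-1, 11-0-1, 11-110
Petrick residual → -1-000, -100-0, 0-1001
Minimum SOP uses 13 PIs: bd'e'f' + bc'd'f' + a'cd'e'f + a'b'd'ef + a'b'def' + a'bd'f' + a'bdef + a'bce'f' + ade'f + ac'd'e'f' + ab'c'df + abd'f + abdef'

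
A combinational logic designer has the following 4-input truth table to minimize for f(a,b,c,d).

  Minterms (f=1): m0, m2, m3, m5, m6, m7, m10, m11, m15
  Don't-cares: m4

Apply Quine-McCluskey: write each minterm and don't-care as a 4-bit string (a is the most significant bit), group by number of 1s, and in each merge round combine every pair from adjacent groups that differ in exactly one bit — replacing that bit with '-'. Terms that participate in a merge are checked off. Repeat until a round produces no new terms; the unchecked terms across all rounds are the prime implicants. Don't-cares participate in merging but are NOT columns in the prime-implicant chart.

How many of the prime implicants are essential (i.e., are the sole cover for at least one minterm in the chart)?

size-2^0 implicants → 0000(✓)  0010(✓)  0011(✓)  0100(✓)  0101(✓)  0110(✓)  0111(✓)  1010(✓)  1011(✓)  1111(✓)
size-2^1 implicants → -010(✓)  -011(✓)  -111(✓)  0-00(✓)  0-10(✓)  0-11(✓)  00-0(✓)  001-(✓)  01-0(✓)  01-1(✓)  010-(✓)  011-(✓)  1-11(✓)  101-(✓)
size-2^2 implicants → --11  -01-  0--0  0-1-  01--
Unchecked terms (primes): --11, -01-, 0--0, 0-1-, 01--
Minterm coverage:
  m0 ⊆ 0--0 [E]
  m2 ⊆ -01-,0--0,0-1-
  m3 ⊆ --11,-01-,0-1-
  m5 ⊆ 01-- [E]
  m6 ⊆ 0--0,0-1-,01--
  m7 ⊆ --11,0-1-,01--
  m10 ⊆ -01- [E]
  m11 ⊆ --11,-01-
  m15 ⊆ --11 [E]
E = {--11, -01-, 0--0, 01--}

4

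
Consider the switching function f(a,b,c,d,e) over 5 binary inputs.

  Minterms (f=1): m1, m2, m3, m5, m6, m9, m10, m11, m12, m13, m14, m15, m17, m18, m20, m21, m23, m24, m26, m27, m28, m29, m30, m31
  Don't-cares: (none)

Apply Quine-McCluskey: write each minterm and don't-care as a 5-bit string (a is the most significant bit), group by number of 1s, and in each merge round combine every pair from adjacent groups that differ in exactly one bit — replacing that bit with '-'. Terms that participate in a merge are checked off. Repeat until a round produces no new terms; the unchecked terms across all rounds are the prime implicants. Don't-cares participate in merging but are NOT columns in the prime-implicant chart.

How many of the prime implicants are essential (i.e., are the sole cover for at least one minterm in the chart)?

8

Round 0: 00001✓ 00010✓ 00011✓ 00101✓ 00110✓ 01001✓ 01010✓ 01011✓ 01100✓ 01101✓ 01110✓ 01111✓ 10001✓ 10010✓ 10100✓ 10101✓ 10111✓ 11000✓ 11010✓ 11011✓ 11100✓ 11101✓ 11110✓ 11111✓
Round 1: -0001✓ -0010✓ -0101✓ -1010✓ -1011✓ -1100✓ -1101✓ -1110✓ -1111✓ 0-001✓ 0-010✓ 0-011✓ 0-101✓ 0-110✓ 00-01✓ 00-10✓ 000-1✓ 0001-✓ 01-01✓ 01-10✓ 01-11✓ 010-1✓ 0101-✓ 011-0✓ 011-1✓ 0110-✓ 0111-✓ 1-010✓ 1-100✓ 1-101✓ 1-111✓ 10-01✓ 101-1✓ 1010-✓ 11-00✓ 11-10✓ 11-11✓ 110-0✓ 1101-✓ 111-0✓ 111-1✓ 1110-✓ 1111-✓
Round 2: --010 --101 -0-01 -1-10✓ -1-11✓ -101-✓ -11-0✓ -11-1✓ -110-✓ -111-✓ 0--01 0--10 0-0-1 0-01- 01--1 01-1-✓ 011--✓ 1-1-1 1-10- 11--0 11-1-✓ 111--✓
Round 3: -1-1- -11--
PIs = {--010, --101, -0-01, -1-1-, -11--, 0--01, 0--10, 0-0-1, 0-01-, 01--1, 1-1-1, 1-10-, 11--0}
Coverage chart:
  m1: -0-01,0--01,0-0-1
  m2: --010,0--10,0-01-
  m3: 0-0-1,0-01-
  m5: --101,-0-01,0--01
  m6: 0--10 ←essential
  m9: 0--01,0-0-1,01--1
  m10: --010,-1-1-,0--10,0-01-
  m11: -1-1-,0-0-1,0-01-,01--1
  m12: -11-- ←essential
  m13: --101,-11--,0--01,01--1
  m14: -1-1-,-11--,0--10
  m15: -1-1-,-11--,01--1
  m17: -0-01 ←essential
  m18: --010 ←essential
  m20: 1-10- ←essential
  m21: --101,-0-01,1-1-1,1-10-
  m23: 1-1-1 ←essential
  m24: 11--0 ←essential
  m26: --010,-1-1-,11--0
  m27: -1-1- ←essential
  m28: -11--,1-10-,11--0
  m29: --101,-11--,1-1-1,1-10-
  m30: -1-1-,-11--,11--0
  m31: -1-1-,-11--,1-1-1
Essential: --010, -0-01, -1-1-, -11--, 0--10, 1-1-1, 1-10-, 11--0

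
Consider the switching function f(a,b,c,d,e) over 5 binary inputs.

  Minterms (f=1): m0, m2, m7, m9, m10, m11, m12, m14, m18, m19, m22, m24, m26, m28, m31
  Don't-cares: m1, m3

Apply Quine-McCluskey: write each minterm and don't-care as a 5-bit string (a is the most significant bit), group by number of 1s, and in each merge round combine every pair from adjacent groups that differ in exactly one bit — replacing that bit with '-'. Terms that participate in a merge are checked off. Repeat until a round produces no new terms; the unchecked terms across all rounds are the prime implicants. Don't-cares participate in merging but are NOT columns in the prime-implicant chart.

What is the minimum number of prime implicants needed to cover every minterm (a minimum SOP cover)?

Round 0: 00000✓ 00001✓ 00010✓ 00011✓ 00111✓ 01001✓ 01010✓ 01011✓ 01100✓ 01110✓ 10010✓ 10011✓ 10110✓ 11000✓ 11010✓ 11100✓ 11111
Round 1: -0010✓ -0011✓ -1010✓ -1100 0-001✓ 0-010✓ 0-011✓ 00-11 000-0✓ 000-1✓ 0000-✓ 0001-✓ 01-10 010-1✓ 0101-✓ 011-0 1-010✓ 10-10 1001-✓ 11-00 110-0
Round 2: --010 -001- 0-0-1 0-01- 000--
PIs = {--010, -001-, -1100, 0-0-1, 0-01-, 00-11, 000--, 01-10, 011-0, 10-10, 11-00, 110-0, 11111}
Coverage chart:
  m0: 000-- ←essential
  m2: --010,-001-,0-01-,000--
  m7: 00-11 ←essential
  m9: 0-0-1 ←essential
  m10: --010,0-01-,01-10
  m11: 0-0-1,0-01-
  m12: -1100,011-0
  m14: 01-10,011-0
  m18: --010,-001-,10-10
  m19: -001- ←essential
  m22: 10-10 ←essential
  m24: 11-00,110-0
  m26: --010,110-0
  m28: -1100,11-00
  m31: 11111 ←essential
Essential: -001-, 0-0-1, 00-11, 000--, 10-10, 11111
Petrick residual → --010, 011-0, 11-00
Min cover (9 terms): c'de' + b'c'd + a'c'e + a'b'de + a'b'c' + a'bce' + ab'de' + abd'e' + abcde

9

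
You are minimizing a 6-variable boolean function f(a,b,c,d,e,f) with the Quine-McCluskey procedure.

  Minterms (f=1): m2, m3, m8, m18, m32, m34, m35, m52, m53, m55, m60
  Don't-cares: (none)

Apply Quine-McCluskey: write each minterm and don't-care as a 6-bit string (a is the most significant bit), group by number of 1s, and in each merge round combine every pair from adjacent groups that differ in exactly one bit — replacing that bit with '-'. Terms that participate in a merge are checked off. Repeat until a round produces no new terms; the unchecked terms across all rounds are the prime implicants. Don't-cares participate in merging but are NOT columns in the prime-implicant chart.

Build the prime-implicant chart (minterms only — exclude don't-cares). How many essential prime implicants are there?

[col 0] 000010*, 000011*, 001000, 010010*, 100000*, 100010*, 100011*, 110100*, 110101*, 110111*, 111100*
[col 1] -00010*, -00011*, 0-0010, 00001-*, 1000-0, 10001-*, 11-100, 1101-1, 11010-
[col 2] -0001-
Prime implicants: -0001-, 0-0010, 001000, 1000-0, 11-100, 1101-1, 11010-
PI chart (minterm → PIs covering it):
  2 | -0001-,0-0010
  3 | -0001-  (sole → essential)
  8 | 001000  (sole → essential)
  18 | 0-0010  (sole → essential)
  32 | 1000-0  (sole → essential)
  34 | -0001-,1000-0
  35 | -0001-  (sole → essential)
  52 | 11-100,11010-
  53 | 1101-1,11010-
  55 | 1101-1  (sole → essential)
  60 | 11-100  (sole → essential)
Essential prime implicants: -0001-, 0-0010, 001000, 1000-0, 11-100, 1101-1

6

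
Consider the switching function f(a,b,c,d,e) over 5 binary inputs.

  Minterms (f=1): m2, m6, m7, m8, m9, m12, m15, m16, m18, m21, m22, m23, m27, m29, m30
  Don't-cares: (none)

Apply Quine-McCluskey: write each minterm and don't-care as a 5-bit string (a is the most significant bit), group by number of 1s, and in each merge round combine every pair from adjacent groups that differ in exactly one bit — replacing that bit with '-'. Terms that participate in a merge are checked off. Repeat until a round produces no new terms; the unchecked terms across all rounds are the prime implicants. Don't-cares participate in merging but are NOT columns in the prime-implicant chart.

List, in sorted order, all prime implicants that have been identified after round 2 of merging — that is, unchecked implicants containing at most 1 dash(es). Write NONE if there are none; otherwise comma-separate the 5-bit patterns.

size-2^0 implicants → 00010(✓)  00110(✓)  00111(✓)  01000(✓)  01001(✓)  01100(✓)  01111(✓)  10000(✓)  10010(✓)  10101(✓)  10110(✓)  10111(✓)  11011  11101(✓)  11110(✓)
size-2^1 implicants → -0010(✓)  -0110(✓)  -0111(✓)  0-111  00-10(✓)  0011-(✓)  01-00  0100-  1-101  1-110  10-10(✓)  100-0  101-1  1011-(✓)
size-2^2 implicants → -0-10  -011-
Unchecked terms (primes): -0-10, -011-, 0-111, 01-00, 0100-, 1-101, 1-110, 100-0, 101-1, 11011

0-111, 01-00, 0100-, 1-101, 1-110, 100-0, 101-1, 11011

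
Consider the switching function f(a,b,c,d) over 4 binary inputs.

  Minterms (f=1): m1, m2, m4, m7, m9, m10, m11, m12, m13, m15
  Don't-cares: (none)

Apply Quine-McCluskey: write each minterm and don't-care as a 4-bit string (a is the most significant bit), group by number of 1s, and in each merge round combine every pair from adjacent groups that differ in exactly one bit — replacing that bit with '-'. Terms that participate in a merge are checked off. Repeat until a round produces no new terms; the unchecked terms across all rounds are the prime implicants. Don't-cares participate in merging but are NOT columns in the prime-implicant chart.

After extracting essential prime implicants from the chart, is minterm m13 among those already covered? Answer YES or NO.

Round 0: 0001✓ 0010✓ 0100✓ 0111✓ 1001✓ 1010✓ 1011✓ 1100✓ 1101✓ 1111✓
Round 1: -001 -010 -100 -111 1-01✓ 1-11✓ 10-1✓ 101- 11-1✓ 110-
Round 2: 1--1
PIs = {-001, -010, -100, -111, 1--1, 101-, 110-}
Coverage chart:
  m1: -001 ←essential
  m2: -010 ←essential
  m4: -100 ←essential
  m7: -111 ←essential
  m9: -001,1--1
  m10: -010,101-
  m11: 1--1,101-
  m12: -100,110-
  m13: 1--1,110-
  m15: -111,1--1
Essential: -001, -010, -100, -111

NO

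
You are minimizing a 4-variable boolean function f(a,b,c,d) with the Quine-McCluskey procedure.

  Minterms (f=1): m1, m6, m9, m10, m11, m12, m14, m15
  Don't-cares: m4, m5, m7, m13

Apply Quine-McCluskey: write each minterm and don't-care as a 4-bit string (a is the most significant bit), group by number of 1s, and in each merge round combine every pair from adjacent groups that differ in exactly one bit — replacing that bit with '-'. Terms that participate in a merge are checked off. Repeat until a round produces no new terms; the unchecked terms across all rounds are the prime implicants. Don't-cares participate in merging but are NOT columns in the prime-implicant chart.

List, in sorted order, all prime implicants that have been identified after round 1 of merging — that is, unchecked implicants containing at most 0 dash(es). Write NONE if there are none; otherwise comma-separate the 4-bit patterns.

[col 0] 0001*, 0100*, 0101*, 0110*, 0111*, 1001*, 1010*, 1011*, 1100*, 1101*, 1110*, 1111*
[col 1] -001*, -100*, -101*, -110*, -111*, 0-01*, 01-0*, 01-1*, 010-*, 011-*, 1-01*, 1-10*, 1-11*, 10-1*, 101-*, 11-0*, 11-1*, 110-*, 111-*
[col 2] --01, -1-0*, -1-1*, -10-*, -11-*, 01--*, 1--1, 1-1-, 11--*
[col 3] -1--
Prime implicants: --01, -1--, 1--1, 1-1-

NONE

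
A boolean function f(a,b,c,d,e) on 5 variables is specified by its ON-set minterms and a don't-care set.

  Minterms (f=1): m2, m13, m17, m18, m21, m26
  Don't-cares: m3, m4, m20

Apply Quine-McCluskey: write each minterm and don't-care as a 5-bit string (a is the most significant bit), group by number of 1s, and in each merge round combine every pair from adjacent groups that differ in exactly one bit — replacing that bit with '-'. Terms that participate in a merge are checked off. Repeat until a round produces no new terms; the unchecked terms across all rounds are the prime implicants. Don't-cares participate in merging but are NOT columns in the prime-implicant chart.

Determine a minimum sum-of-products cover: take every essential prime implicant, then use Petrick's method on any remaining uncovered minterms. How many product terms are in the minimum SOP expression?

Round 0: 00010✓ 00011✓ 00100✓ 01101 10001✓ 10010✓ 10100✓ 10101✓ 11010✓
Round 1: -0010 -0100 0001- 1-010 10-01 1010-
PIs = {-0010, -0100, 0001-, 01101, 1-010, 10-01, 1010-}
Coverage chart:
  m2: -0010,0001-
  m13: 01101 ←essential
  m17: 10-01 ←essential
  m18: -0010,1-010
  m21: 10-01,1010-
  m26: 1-010 ←essential
Essential: 01101, 1-010, 10-01
Petrick residual → -0010
Min cover (4 terms): b'c'de' + a'bcd'e + ac'de' + ab'd'e

4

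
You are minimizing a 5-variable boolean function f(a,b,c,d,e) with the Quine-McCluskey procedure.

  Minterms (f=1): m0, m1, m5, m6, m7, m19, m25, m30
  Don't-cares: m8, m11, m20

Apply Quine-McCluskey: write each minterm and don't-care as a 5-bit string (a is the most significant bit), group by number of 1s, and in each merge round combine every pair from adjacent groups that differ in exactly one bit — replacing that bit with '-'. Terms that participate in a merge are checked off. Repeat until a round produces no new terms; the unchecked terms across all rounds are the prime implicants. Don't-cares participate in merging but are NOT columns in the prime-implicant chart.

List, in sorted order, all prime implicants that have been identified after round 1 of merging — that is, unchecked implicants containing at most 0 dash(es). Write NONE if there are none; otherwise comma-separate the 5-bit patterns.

Round 0: 00000✓ 00001✓ 00101✓ 00110✓ 00111✓ 01000✓ 01011 10011 10100 11001 11110
Round 1: 0-000 00-01 0000- 001-1 0011-
PIs = {0-000, 00-01, 0000-, 001-1, 0011-, 01011, 10011, 10100, 11001, 11110}

01011, 10011, 10100, 11001, 11110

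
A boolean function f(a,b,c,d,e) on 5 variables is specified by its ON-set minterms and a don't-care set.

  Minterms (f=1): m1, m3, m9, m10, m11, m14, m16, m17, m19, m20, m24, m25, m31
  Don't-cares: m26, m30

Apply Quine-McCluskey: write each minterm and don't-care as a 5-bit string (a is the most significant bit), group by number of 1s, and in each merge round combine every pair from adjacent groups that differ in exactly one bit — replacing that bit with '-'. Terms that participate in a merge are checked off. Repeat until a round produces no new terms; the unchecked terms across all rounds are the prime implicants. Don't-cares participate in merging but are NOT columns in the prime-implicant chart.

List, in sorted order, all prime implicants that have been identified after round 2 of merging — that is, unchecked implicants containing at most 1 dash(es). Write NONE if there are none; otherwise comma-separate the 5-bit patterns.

size-2^0 implicants → 00001(✓)  00011(✓)  01001(✓)  01010(✓)  01011(✓)  01110(✓)  10000(✓)  10001(✓)  10011(✓)  10100(✓)  11000(✓)  11001(✓)  11010(✓)  11110(✓)  11111(✓)
size-2^1 implicants → -0001(✓)  -0011(✓)  -1001(✓)  -1010(✓)  -1110(✓)  0-001(✓)  0-011(✓)  000-1(✓)  01-10(✓)  010-1(✓)  0101-  1-000(✓)  1-001(✓)  10-00  100-1(✓)  1000-(✓)  11-10(✓)  110-0  1100-(✓)  1111-
size-2^2 implicants → --001  -00-1  -1-10  0-0-1  1-00-
Unchecked terms (primes): --001, -00-1, -1-10, 0-0-1, 0101-, 1-00-, 10-00, 110-0, 1111-

0101-, 10-00, 110-0, 1111-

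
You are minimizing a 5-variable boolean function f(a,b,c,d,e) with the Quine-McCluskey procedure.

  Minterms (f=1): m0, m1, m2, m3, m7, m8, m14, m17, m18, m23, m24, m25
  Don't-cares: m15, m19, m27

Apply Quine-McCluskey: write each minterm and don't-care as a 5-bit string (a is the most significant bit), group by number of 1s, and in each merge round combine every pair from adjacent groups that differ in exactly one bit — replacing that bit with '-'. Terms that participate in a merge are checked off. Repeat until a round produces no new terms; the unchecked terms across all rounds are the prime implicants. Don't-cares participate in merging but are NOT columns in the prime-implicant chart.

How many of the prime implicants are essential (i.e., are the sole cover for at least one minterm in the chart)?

Round 0: 00000✓ 00001✓ 00010✓ 00011✓ 00111✓ 01000✓ 01110✓ 01111✓ 10001✓ 10010✓ 10011✓ 10111✓ 11000✓ 11001✓ 11011✓
Round 1: -0001✓ -0010✓ -0011✓ -0111✓ -1000 0-000 0-111 00-11✓ 000-0✓ 000-1✓ 0000-✓ 0001-✓ 0111- 1-001✓ 1-011✓ 10-11✓ 100-1✓ 1001-✓ 110-1✓ 1100-
Round 2: -0-11 -00-1 -001- 000-- 1-0-1
PIs = {-0-11, -00-1, -001-, -1000, 0-000, 0-111, 000--, 0111-, 1-0-1, 1100-}
Coverage chart:
  m0: 0-000,000--
  m1: -00-1,000--
  m2: -001-,000--
  m3: -0-11,-00-1,-001-,000--
  m7: -0-11,0-111
  m8: -1000,0-000
  m14: 0111- ←essential
  m17: -00-1,1-0-1
  m18: -001- ←essential
  m23: -0-11 ←essential
  m24: -1000,1100-
  m25: 1-0-1,1100-
Essential: -0-11, -001-, 0111-

3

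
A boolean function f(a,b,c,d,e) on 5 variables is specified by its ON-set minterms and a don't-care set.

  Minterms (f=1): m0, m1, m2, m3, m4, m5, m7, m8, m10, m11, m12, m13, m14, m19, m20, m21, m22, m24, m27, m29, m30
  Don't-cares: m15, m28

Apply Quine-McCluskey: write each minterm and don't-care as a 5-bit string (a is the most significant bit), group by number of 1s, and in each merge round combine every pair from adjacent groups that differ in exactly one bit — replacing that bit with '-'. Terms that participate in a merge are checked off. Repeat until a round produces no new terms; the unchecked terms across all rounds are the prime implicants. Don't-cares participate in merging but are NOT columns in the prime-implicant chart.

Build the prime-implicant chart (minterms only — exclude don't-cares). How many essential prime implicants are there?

Round 0: 00000✓ 00001✓ 00010✓ 00011✓ 00100✓ 00101✓ 00111✓ 01000✓ 01010✓ 01011✓ 01100✓ 01101✓ 01110✓ 01111✓ 10011✓ 10100✓ 10101✓ 10110✓ 11000✓ 11011✓ 11100✓ 11101✓ 11110✓
Round 1: -0011✓ -0100✓ -0101✓ -1000✓ -1011✓ -1100✓ -1101✓ -1110✓ 0-000✓ 0-010✓ 0-011✓ 0-100✓ 0-101✓ 0-111✓ 00-00✓ 00-01✓ 00-11✓ 000-0✓ 000-1✓ 0000-✓ 0001-✓ 001-1✓ 0010-✓ 01-00✓ 01-10✓ 01-11✓ 010-0✓ 0101-✓ 011-0✓ 011-1✓ 0110-✓ 0111-✓ 1-011✓ 1-100✓ 1-101✓ 1-110✓ 101-0✓ 1010-✓ 11-00✓ 111-0✓ 1110-✓
Round 2: --011 --100✓ --101✓ -010-✓ -1-00 -11-0 -110-✓ 0--00 0--11 0-0-0 0-01- 0-1-1 0-10-✓ 00--1 00-0- 000-- 01--0 01-1- 011-- 1-1-0 1-10-✓
Round 3: --10-
PIs = {--011, --10-, -1-00, -11-0, 0--00, 0--11, 0-0-0, 0-01-, 0-1-1, 00--1, 00-0-, 000--, 01--0, 01-1-, 011--, 1-1-0}
Coverage chart:
  m0: 0--00,0-0-0,00-0-,000--
  m1: 00--1,00-0-,000--
  m2: 0-0-0,0-01-,000--
  m3: --011,0--11,0-01-,00--1,000--
  m4: --10-,0--00,00-0-
  m5: --10-,0-1-1,00--1,00-0-
  m7: 0--11,0-1-1,00--1
  m8: -1-00,0--00,0-0-0,01--0
  m10: 0-0-0,0-01-,01--0,01-1-
  m11: --011,0--11,0-01-,01-1-
  m12: --10-,-1-00,-11-0,0--00,01--0,011--
  m13: --10-,0-1-1,011--
  m14: -11-0,01--0,01-1-,011--
  m19: --011 ←essential
  m20: --10-,1-1-0
  m21: --10- ←essential
  m22: 1-1-0 ←essential
  m24: -1-00 ←essential
  m27: --011 ←essential
  m29: --10- ←essential
  m30: -11-0,1-1-0
Essential: --011, --10-, -1-00, 1-1-0

4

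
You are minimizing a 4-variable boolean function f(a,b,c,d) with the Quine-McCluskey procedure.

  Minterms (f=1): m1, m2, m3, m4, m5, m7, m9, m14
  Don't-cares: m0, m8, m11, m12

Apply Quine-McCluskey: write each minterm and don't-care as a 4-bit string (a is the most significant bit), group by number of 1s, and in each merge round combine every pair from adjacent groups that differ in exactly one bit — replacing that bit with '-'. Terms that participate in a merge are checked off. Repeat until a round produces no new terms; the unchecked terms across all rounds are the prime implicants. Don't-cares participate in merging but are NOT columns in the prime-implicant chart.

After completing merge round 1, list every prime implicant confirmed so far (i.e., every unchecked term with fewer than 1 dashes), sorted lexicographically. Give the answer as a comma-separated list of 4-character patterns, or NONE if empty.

NONE

Round 0: 0000✓ 0001✓ 0010✓ 0011✓ 0100✓ 0101✓ 0111✓ 1000✓ 1001✓ 1011✓ 1100✓ 1110✓
Round 1: -000✓ -001✓ -011✓ -100✓ 0-00✓ 0-01✓ 0-11✓ 00-0✓ 00-1✓ 000-✓ 001-✓ 01-1✓ 010-✓ 1-00✓ 10-1✓ 100-✓ 11-0
Round 2: --00 -0-1 -00- 0--1 0-0- 00--
PIs = {--00, -0-1, -00-, 0--1, 0-0-, 00--, 11-0}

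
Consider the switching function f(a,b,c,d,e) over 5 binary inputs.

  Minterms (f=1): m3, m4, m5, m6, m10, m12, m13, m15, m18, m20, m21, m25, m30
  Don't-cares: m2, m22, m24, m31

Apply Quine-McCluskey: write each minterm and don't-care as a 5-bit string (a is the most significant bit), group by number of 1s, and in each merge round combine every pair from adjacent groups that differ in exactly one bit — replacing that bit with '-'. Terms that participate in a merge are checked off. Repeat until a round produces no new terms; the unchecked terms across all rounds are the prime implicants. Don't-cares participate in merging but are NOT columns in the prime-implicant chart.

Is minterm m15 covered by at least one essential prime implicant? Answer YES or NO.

NO

Round 0: 00010✓ 00011✓ 00100✓ 00101✓ 00110✓ 01010✓ 01100✓ 01101✓ 01111✓ 10010✓ 10100✓ 10101✓ 10110✓ 11000✓ 11001✓ 11110✓ 11111✓
Round 1: -0010✓ -0100✓ -0101✓ -0110✓ -1111 0-010 0-100✓ 0-101✓ 00-10✓ 0001- 001-0✓ 0010-✓ 011-1 0110-✓ 1-110 10-10✓ 101-0✓ 1010-✓ 1100- 1111-
Round 2: -0-10 -01-0 -010- 0-10-
PIs = {-0-10, -01-0, -010-, -1111, 0-010, 0-10-, 0001-, 011-1, 1-110, 1100-, 1111-}
Coverage chart:
  m3: 0001- ←essential
  m4: -01-0,-010-,0-10-
  m5: -010-,0-10-
  m6: -0-10,-01-0
  m10: 0-010 ←essential
  m12: 0-10- ←essential
  m13: 0-10-,011-1
  m15: -1111,011-1
  m18: -0-10 ←essential
  m20: -01-0,-010-
  m21: -010- ←essential
  m25: 1100- ←essential
  m30: 1-110,1111-
Essential: -0-10, -010-, 0-010, 0-10-, 0001-, 1100-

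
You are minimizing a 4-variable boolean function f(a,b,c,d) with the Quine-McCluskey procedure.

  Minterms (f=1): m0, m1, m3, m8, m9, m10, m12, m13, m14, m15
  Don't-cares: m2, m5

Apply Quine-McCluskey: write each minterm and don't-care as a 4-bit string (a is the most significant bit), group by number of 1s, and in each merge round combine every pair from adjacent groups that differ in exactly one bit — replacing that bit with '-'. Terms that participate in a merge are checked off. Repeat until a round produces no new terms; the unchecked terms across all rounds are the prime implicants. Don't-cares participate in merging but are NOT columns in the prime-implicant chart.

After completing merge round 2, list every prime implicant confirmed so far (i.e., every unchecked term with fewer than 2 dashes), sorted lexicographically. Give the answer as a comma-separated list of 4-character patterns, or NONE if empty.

Round 0: 0000✓ 0001✓ 0010✓ 0011✓ 0101✓ 1000✓ 1001✓ 1010✓ 1100✓ 1101✓ 1110✓ 1111✓
Round 1: -000✓ -001✓ -010✓ -101✓ 0-01✓ 00-0✓ 00-1✓ 000-✓ 001-✓ 1-00✓ 1-01✓ 1-10✓ 10-0✓ 100-✓ 11-0✓ 11-1✓ 110-✓ 111-✓
Round 2: --01 -0-0 -00- 00-- 1--0 1-0- 11--
PIs = {--01, -0-0, -00-, 00--, 1--0, 1-0-, 11--}

NONE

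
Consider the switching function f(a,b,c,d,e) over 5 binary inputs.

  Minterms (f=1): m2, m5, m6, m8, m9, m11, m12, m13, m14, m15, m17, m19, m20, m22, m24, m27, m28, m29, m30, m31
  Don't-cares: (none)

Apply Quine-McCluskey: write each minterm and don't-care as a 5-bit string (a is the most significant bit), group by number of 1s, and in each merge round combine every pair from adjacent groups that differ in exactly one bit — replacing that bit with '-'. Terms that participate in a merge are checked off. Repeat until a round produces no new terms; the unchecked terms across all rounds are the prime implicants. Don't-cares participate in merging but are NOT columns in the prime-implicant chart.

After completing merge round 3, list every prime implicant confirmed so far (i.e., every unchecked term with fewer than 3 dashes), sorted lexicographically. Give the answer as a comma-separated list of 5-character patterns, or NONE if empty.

Round 0: 00010✓ 00101✓ 00110✓ 01000✓ 01001✓ 01011✓ 01100✓ 01101✓ 01110✓ 01111✓ 10001✓ 10011✓ 10100✓ 10110✓ 11000✓ 11011✓ 11100✓ 11101✓ 11110✓ 11111✓
Round 1: -0110✓ -1000✓ -1011✓ -1100✓ -1101✓ -1110✓ -1111✓ 0-101 0-110✓ 00-10 01-00✓ 01-01✓ 01-11✓ 010-1✓ 0100-✓ 011-0✓ 011-1✓ 0110-✓ 0111-✓ 1-011 1-100✓ 1-110✓ 100-1 101-0✓ 11-00✓ 11-11✓ 111-0✓ 111-1✓ 1110-✓ 1111-✓
Round 2: --110 -1-00 -1-11 -11-0✓ -11-1✓ -110-✓ -111-✓ 01--1 01-0- 011--✓ 1-1-0 111--✓
Round 3: -11--
PIs = {--110, -1-00, -1-11, -11--, 0-101, 00-10, 01--1, 01-0-, 1-011, 1-1-0, 100-1}

--110, -1-00, -1-11, 0-101, 00-10, 01--1, 01-0-, 1-011, 1-1-0, 100-1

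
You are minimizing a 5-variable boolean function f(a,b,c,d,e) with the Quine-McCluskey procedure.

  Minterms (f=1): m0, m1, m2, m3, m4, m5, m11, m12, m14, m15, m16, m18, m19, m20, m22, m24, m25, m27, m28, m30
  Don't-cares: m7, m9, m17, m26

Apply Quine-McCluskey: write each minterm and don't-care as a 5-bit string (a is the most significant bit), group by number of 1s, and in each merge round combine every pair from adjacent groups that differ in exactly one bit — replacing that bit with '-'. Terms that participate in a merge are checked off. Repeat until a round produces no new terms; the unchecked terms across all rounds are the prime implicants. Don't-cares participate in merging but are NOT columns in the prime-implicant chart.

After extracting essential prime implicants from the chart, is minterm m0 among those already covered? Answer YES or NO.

size-2^0 implicants → 00000(✓)  00001(✓)  00010(✓)  00011(✓)  00100(✓)  00101(✓)  00111(✓)  01001(✓)  01011(✓)  01100(✓)  01110(✓)  01111(✓)  10000(✓)  10001(✓)  10010(✓)  10011(✓)  10100(✓)  10110(✓)  11000(✓)  11001(✓)  11010(✓)  11011(✓)  11100(✓)  11110(✓)
size-2^1 implicants → -0000(✓)  -0001(✓)  -0010(✓)  -0011(✓)  -0100(✓)  -1001(✓)  -1011(✓)  -1100(✓)  -1110(✓)  0-001(✓)  0-011(✓)  0-100(✓)  0-111(✓)  00-00(✓)  00-01(✓)  00-11(✓)  000-0(✓)  000-1(✓)  0000-(✓)  0001-(✓)  001-1(✓)  0010-(✓)  01-11(✓)  010-1(✓)  011-0(✓)  0111-  1-000(✓)  1-001(✓)  1-010(✓)  1-011(✓)  1-100(✓)  1-110(✓)  10-00(✓)  10-10(✓)  100-0(✓)  100-1(✓)  1000-(✓)  1001-(✓)  101-0(✓)  11-00(✓)  11-10(✓)  110-0(✓)  110-1(✓)  1100-(✓)  1101-(✓)  111-0(✓)
size-2^2 implicants → --001(✓)  --011(✓)  --100  -0-00  -00-0(✓)  -00-1(✓)  -000-(✓)  -001-(✓)  -10-1(✓)  -11-0  0--11  0-0-1(✓)  00--1  00-0-  000--(✓)  1--00(✓)  1--10(✓)  1-0-0(✓)  1-0-1(✓)  1-00-(✓)  1-01-(✓)  1-1-0(✓)  10--0(✓)  100--(✓)  11--0(✓)  110--(✓)
size-2^3 implicants → --0-1  -00--  1---0  1-0--
Unchecked terms (primes): --0-1, --100, -0-00, -00--, -11-0, 0--11, 00--1, 00-0-, 0111-, 1---0, 1-0--
Minterm coverage:
  m0 ⊆ -0-00,-00--,00-0-
  m1 ⊆ --0-1,-00--,00--1,00-0-
  m2 ⊆ -00-- [E]
  m3 ⊆ --0-1,-00--,0--11,00--1
  m4 ⊆ --100,-0-00,00-0-
  m5 ⊆ 00--1,00-0-
  m11 ⊆ --0-1,0--11
  m12 ⊆ --100,-11-0
  m14 ⊆ -11-0,0111-
  m15 ⊆ 0--11,0111-
  m16 ⊆ -0-00,-00--,1---0,1-0--
  m18 ⊆ -00--,1---0,1-0--
  m19 ⊆ --0-1,-00--,1-0--
  m20 ⊆ --100,-0-00,1---0
  m22 ⊆ 1---0 [E]
  m24 ⊆ 1---0,1-0--
  m25 ⊆ --0-1,1-0--
  m27 ⊆ --0-1,1-0--
  m28 ⊆ --100,-11-0,1---0
  m30 ⊆ -11-0,1---0
E = {-00--, 1---0}

YES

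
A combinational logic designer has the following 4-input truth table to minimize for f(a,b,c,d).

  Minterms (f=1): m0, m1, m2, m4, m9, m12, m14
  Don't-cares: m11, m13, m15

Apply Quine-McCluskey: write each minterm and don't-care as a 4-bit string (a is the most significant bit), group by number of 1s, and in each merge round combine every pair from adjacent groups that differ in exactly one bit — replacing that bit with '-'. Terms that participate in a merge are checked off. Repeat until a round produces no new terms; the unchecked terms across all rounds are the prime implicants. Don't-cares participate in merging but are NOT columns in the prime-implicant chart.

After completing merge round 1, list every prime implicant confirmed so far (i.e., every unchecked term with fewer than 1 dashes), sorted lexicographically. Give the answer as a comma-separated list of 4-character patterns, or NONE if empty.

NONE

[col 0] 0000*, 0001*, 0010*, 0100*, 1001*, 1011*, 1100*, 1101*, 1110*, 1111*
[col 1] -001, -100, 0-00, 00-0, 000-, 1-01*, 1-11*, 10-1*, 11-0*, 11-1*, 110-*, 111-*
[col 2] 1--1, 11--
Prime implicants: -001, -100, 0-00, 00-0, 000-, 1--1, 11--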